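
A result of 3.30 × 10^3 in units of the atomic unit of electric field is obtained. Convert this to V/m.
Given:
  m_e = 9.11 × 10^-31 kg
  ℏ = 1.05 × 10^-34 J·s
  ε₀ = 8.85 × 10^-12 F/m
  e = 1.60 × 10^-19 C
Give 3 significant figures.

One atomic unit of electric field: E_au = E_h/(e a₀) = m_e²e⁵/((4πε₀)³ℏ⁴) = 5.20 × 10^11 V/m.
3.30 × 10^3 × 5.20 × 10^11 V/m = 1.72 × 10^15 V/m

1.72 × 10^15 V/m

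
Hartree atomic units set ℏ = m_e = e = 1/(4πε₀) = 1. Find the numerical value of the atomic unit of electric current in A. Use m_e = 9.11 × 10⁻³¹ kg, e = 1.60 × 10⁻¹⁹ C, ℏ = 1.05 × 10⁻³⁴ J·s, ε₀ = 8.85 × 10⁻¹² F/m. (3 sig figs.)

Dimensional analysis gives I_au = e E_h/ℏ = m_e e⁵/((4πε₀)²ℏ³).
E_h = 4.38 × 10⁻¹⁸ J
e·E_h/ℏ = 6.67 × 10⁻³ A

6.67 × 10⁻³ A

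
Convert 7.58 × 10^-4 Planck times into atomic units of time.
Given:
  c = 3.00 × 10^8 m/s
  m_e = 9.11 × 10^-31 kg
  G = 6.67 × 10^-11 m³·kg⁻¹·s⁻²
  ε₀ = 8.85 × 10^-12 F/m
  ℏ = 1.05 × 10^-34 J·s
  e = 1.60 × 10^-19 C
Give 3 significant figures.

1.70 × 10^-30

Planck time: t_P = √(ℏG/c⁵) = 5.37 × 10^-44 s
atomic unit of time: τ_au = (4πε₀)²ℏ³/(m_e e⁴) = 2.40 × 10^-17 s
7.58 × 10^-4 × 5.37 × 10^-44 / 2.40 × 10^-17 = 1.70 × 10^-30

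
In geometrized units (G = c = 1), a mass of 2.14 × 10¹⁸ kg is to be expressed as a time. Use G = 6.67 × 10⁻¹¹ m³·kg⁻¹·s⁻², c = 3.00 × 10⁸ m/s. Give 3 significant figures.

Mass → time via G/c³.
2.14 × 10¹⁸ kg × (G/c³) = 5.29 × 10⁻¹⁸ s

5.29 × 10⁻¹⁸ s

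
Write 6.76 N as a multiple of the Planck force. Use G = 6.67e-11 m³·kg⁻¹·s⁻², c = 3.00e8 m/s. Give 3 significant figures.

Planck force: F_P = c⁴/G = 1.21e44 N.
6.76 / 1.21e44 = 5.57e-44

5.57e-44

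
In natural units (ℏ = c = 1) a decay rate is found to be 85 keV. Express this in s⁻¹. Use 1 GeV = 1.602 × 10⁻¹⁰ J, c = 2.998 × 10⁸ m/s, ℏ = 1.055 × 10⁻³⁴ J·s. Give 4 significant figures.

A rate is [E]/ℏ; divide by ℏ.
1 GeV → 1/ℏ × (1 GeV in J) = 1.518 × 10²⁴ s⁻¹.
Convert the energy scale: 85 keV = 8.50 × 10⁻⁵ GeV.
Result: 8.50 × 10⁻⁵ × 1.518 × 10²⁴ = 1.291 × 10²⁰ s⁻¹.

1.291 × 10²⁰ s⁻¹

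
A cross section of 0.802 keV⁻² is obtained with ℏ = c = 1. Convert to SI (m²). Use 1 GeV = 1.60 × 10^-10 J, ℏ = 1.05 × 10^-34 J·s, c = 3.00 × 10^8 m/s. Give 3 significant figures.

3.11 × 10^-20 m²

Area is [L]² = [E]⁻²·(ℏc)²; restore (ℏc)².
1 GeV⁻² → (ℏc)² × (1 GeV in J)⁻² = 3.88 × 10^-32 m².
Convert the energy scale: 0.802 keV⁻² = 8.02 × 10^11 GeV⁻².
Result: 8.02 × 10^11 × 3.88 × 10^-32 = 3.11 × 10^-20 m².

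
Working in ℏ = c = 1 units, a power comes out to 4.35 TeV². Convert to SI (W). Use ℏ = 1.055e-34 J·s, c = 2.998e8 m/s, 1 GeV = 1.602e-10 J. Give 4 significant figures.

Power is [E]/[T] = [E]²/ℏ.
1 GeV² → 1/ℏ × (1 GeV in J)² = 2.433e14 W.
Convert the energy scale: 4.35 TeV² = 4.35e6 GeV².
Result: 4.35e6 × 2.433e14 = 1.058e21 W.

1.058e21 W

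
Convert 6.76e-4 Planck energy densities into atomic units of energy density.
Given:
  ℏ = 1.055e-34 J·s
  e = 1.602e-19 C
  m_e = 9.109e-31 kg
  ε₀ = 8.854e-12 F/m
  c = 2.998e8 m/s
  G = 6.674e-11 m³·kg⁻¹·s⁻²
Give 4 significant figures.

Planck energy density: u_P = c⁷/(ℏG²) = 4.632e113 J/m³
atomic unit of energy density: u_au = E_h/a₀³ = m_e⁴e¹⁰/((4πε₀)⁵ℏ⁸) = 2.929e13 J/m³
6.76e-4 × 4.632e113 / 2.929e13 = 1.069e97

1.069e97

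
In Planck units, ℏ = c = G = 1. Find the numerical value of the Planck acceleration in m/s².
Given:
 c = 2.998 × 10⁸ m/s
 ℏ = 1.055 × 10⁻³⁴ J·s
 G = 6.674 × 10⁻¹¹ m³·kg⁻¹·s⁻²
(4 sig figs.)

5.560 × 10⁵¹ m/s²

From ℏ = c = G = 1 the acceleration scale is a_P = √(c⁷/(ℏG)).
  = √(3.092 × 10¹⁰³)
  = 5.560 × 10⁵¹ m/s²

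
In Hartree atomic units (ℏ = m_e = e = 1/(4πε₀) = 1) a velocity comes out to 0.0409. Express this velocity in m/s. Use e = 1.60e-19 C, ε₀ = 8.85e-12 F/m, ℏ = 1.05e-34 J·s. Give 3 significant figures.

8.97e4 m/s

One atomic unit of velocity: v_au = e²/(4πε₀ℏ) = 2.19e6 m/s.
0.0409 × 2.19e6 m/s = 8.97e4 m/s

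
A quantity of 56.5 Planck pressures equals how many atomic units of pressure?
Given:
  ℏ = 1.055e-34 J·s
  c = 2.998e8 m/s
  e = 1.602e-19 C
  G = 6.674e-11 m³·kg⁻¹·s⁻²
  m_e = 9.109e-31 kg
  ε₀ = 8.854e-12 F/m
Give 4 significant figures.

Planck pressure: p_P = c⁷/(ℏG²) = 4.632e113 Pa
atomic unit of pressure: P_au = E_h/a₀³ = m_e⁴e¹⁰/((4πε₀)⁵ℏ⁸) = 2.929e13 Pa
56.5 × 4.632e113 / 2.929e13 = 8.935e101

8.935e101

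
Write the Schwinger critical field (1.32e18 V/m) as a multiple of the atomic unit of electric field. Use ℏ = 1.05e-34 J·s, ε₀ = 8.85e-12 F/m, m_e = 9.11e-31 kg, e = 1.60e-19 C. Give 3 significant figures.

atomic unit of electric field: E_au = E_h/(e a₀) = m_e²e⁵/((4πε₀)³ℏ⁴) = 5.20e11 V/m.
1.32e18 / 5.20e11 = 2.54e6

2.54e6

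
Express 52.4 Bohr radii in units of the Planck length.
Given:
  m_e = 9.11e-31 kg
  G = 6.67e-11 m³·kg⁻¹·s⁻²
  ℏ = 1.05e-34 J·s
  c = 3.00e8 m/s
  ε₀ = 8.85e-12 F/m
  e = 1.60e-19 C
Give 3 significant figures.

Bohr radius: a₀ = 4πε₀ℏ²/(m_e e²) = 5.26e-11 m
Planck length: ℓ_P = √(ℏG/c³) = 1.61e-35 m
52.4 × 5.26e-11 / 1.61e-35 = 1.71e26

1.71e26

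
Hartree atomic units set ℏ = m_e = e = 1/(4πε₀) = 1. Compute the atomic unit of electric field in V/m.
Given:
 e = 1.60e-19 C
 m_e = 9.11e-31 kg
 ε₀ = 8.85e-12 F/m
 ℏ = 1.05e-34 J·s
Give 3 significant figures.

5.20e11 V/m

From ℏ = m_e = e = 1/(4πε₀) = 1 the electric field scale is E_au = E_h/(e a₀) = m_e²e⁵/((4πε₀)³ℏ⁴).
E_h = 4.38e-18 J
a₀ = 5.26e-11 m
E_h/(e·a₀) = 5.20e11 V/m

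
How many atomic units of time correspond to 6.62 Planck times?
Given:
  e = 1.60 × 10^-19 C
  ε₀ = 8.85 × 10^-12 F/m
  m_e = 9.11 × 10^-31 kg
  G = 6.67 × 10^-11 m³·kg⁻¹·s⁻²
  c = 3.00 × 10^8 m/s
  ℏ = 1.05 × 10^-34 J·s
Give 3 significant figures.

1.48 × 10^-26

Planck time: t_P = √(ℏG/c⁵) = 5.37 × 10^-44 s
atomic unit of time: τ_au = (4πε₀)²ℏ³/(m_e e⁴) = 2.40 × 10^-17 s
6.62 × 5.37 × 10^-44 / 2.40 × 10^-17 = 1.48 × 10^-26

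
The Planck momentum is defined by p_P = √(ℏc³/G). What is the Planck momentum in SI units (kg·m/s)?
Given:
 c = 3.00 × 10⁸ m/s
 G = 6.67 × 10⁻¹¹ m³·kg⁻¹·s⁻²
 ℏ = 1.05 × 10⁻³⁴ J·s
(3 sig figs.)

6.52 kg·m/s

p_P = √(ℏc³/G)
  = √(42.5)
  = 6.52 kg·m/s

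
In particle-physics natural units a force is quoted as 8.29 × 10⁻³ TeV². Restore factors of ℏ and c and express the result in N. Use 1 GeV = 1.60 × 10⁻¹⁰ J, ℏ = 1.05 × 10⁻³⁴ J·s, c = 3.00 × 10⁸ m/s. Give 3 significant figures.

Force is [E]/[L] = [E]²/(ℏc); restore (ℏc)⁻¹.
1 GeV² → 1/(ℏc) × (1 GeV in J)² = 8.13 × 10⁵ N.
Convert the energy scale: 8.29 × 10⁻³ TeV² = 8.29 × 10³ GeV².
Result: 8.29 × 10³ × 8.13 × 10⁵ = 6.74 × 10⁹ N.

6.74 × 10⁹ N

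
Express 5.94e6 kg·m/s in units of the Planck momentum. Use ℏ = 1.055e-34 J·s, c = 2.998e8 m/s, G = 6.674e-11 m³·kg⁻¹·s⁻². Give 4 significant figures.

Planck momentum: p_P = √(ℏc³/G) = 6.527 kg·m/s.
5.94e6 / 6.527 = 9.101e5

9.101e5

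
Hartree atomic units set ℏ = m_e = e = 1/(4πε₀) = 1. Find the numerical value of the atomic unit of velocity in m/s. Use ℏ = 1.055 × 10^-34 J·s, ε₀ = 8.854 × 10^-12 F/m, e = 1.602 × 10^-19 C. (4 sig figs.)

2.186 × 10^6 m/s

Dimensional analysis gives v_au = e²/(4πε₀ℏ).
  = 2.566 × 10^-38 / 1.174 × 10^-44
  = 2.186 × 10^6 m/s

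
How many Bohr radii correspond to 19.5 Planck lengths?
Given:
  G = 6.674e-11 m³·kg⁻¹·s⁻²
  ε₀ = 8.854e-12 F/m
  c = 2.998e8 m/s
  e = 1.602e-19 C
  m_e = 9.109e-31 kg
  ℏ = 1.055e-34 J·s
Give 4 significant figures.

5.950e-24

Planck length: ℓ_P = √(ℏG/c³) = 1.616e-35 m
Bohr radius: a₀ = 4πε₀ℏ²/(m_e e²) = 5.297e-11 m
19.5 × 1.616e-35 / 5.297e-11 = 5.950e-24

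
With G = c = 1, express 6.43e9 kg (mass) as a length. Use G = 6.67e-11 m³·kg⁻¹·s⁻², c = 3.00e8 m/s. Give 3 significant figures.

4.77e-18 m

In G = c = 1 units mass has dimensions of length; the conversion factor is G/c².
6.43e9 kg × (G/c²) = 4.77e-18 m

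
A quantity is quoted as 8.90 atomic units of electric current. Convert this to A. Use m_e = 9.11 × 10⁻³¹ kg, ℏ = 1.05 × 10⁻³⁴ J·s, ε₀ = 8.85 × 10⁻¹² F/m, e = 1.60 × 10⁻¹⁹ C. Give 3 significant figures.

One atomic unit of electric current: I_au = e E_h/ℏ = m_e e⁵/((4πε₀)²ℏ³) = 6.67 × 10⁻³ A.
8.90 × 6.67 × 10⁻³ A = 0.0594 A

0.0594 A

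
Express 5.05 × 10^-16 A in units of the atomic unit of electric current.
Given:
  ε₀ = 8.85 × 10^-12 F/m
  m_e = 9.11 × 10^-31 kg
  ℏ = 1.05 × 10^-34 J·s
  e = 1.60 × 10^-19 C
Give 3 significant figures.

7.57 × 10^-14

atomic unit of electric current: I_au = e E_h/ℏ = m_e e⁵/((4πε₀)²ℏ³) = 6.67 × 10^-3 A.
5.05 × 10^-16 / 6.67 × 10^-3 = 7.57 × 10^-14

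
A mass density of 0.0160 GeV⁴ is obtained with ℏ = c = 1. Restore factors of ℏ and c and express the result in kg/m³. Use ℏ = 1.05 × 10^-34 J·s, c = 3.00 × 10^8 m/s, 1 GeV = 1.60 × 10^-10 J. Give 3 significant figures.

Mass density is [E]/(c²[L]³) = [E]⁴/(ℏ³c⁵).
1 GeV⁴ → 1/(ℏ³c⁵) × (1 GeV in J)⁴ = 2.33 × 10^20 kg/m³.
Result: 0.0160 × 2.33 × 10^20 = 3.73 × 10^18 kg/m³.

3.73 × 10^18 kg/m³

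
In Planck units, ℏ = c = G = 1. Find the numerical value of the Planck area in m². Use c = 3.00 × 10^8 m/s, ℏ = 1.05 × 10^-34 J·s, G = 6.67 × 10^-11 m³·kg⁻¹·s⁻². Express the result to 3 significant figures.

2.59 × 10^-70 m²

From ℏ = c = G = 1 the area scale is A_P = ℏG/c³.
  = 7.00 × 10^-45 / 2.70 × 10^25
  = 2.59 × 10^-70 m²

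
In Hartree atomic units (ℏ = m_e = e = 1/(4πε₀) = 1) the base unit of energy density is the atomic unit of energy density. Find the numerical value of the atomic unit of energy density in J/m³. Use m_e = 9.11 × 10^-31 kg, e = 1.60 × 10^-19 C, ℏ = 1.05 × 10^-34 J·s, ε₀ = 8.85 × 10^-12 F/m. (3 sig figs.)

u_au = E_h/a₀³ = m_e⁴e¹⁰/((4πε₀)⁵ℏ⁸)
E_h = 4.38 × 10^-18 J
a₀ = 5.26 × 10^-11 m
E_h/a₀³ = 3.01 × 10^13 J/m³

3.01 × 10^13 J/m³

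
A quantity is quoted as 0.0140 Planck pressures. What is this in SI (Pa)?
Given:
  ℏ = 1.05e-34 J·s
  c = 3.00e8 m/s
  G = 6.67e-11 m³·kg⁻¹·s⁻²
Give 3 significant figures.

6.55e111 Pa

One Planck pressure: p_P = c⁷/(ℏG²) = 4.68e113 Pa.
0.0140 × 4.68e113 Pa = 6.55e111 Pa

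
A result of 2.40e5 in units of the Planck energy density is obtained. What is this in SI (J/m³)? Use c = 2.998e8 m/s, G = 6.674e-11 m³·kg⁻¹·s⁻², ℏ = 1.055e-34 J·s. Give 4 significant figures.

One Planck energy density: u_P = c⁷/(ℏG²) = 4.632e113 J/m³.
2.40e5 × 4.632e113 J/m³ = 1.112e119 J/m³

1.112e119 J/m³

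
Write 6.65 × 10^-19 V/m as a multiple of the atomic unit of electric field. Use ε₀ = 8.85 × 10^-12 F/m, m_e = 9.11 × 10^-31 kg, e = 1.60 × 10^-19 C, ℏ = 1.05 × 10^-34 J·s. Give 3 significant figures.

atomic unit of electric field: E_au = E_h/(e a₀) = m_e²e⁵/((4πε₀)³ℏ⁴) = 5.20 × 10^11 V/m.
6.65 × 10^-19 / 5.20 × 10^11 = 1.28 × 10^-30

1.28 × 10^-30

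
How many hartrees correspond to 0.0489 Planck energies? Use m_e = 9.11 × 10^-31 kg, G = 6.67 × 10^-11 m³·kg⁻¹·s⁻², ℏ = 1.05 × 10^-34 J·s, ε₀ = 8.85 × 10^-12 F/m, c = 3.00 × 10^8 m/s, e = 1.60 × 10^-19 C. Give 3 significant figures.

Planck energy: E_P = √(ℏc⁵/G) = 1.96 × 10^9 J
hartree: E_h = m_e e⁴/(4πε₀ℏ)² = 4.38 × 10^-18 J
0.0489 × 1.96 × 10^9 / 4.38 × 10^-18 = 2.18 × 10^25

2.18 × 10^25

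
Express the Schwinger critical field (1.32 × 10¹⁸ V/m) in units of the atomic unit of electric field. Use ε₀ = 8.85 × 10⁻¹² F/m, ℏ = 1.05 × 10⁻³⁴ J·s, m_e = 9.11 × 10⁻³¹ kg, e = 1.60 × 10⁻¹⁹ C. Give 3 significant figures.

atomic unit of electric field: E_au = E_h/(e a₀) = m_e²e⁵/((4πε₀)³ℏ⁴) = 5.20 × 10¹¹ V/m.
1.32 × 10¹⁸ / 5.20 × 10¹¹ = 2.54 × 10⁶

2.54 × 10⁶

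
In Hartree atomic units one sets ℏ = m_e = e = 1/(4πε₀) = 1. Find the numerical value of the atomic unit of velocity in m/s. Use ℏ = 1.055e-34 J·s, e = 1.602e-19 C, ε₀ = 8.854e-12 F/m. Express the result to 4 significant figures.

2.186e6 m/s

v_au = e²/(4πε₀ℏ)
  = 2.566e-38 / 1.174e-44
  = 2.186e6 m/s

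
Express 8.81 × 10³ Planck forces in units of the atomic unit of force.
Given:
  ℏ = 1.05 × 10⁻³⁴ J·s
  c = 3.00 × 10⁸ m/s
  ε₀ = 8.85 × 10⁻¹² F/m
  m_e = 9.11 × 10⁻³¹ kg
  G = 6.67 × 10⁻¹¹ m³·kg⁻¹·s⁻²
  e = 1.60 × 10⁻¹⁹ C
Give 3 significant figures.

1.28 × 10⁵⁵

Planck force: F_P = c⁴/G = 1.21 × 10⁴⁴ N
atomic unit of force: F_au = E_h/a₀ = m_e²e⁶/((4πε₀)³ℏ⁴) = 8.33 × 10⁻⁸ N
8.81 × 10³ × 1.21 × 10⁴⁴ / 8.33 × 10⁻⁸ = 1.28 × 10⁵⁵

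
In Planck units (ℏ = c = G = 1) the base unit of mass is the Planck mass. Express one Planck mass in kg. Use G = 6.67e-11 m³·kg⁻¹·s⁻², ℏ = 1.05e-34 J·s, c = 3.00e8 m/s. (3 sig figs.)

m_P = √(ℏc/G)
  = √(4.72e-16)
  = 2.17e-8 kg

2.17e-8 kg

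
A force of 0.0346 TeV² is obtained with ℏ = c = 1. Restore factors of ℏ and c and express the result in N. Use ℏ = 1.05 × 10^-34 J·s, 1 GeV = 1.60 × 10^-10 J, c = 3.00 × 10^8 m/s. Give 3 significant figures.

2.81 × 10^10 N

Force is [E]/[L] = [E]²/(ℏc); restore (ℏc)⁻¹.
1 GeV² → 1/(ℏc) × (1 GeV in J)² = 8.13 × 10^5 N.
Convert the energy scale: 0.0346 TeV² = 3.46 × 10^4 GeV².
Result: 3.46 × 10^4 × 8.13 × 10^5 = 2.81 × 10^10 N.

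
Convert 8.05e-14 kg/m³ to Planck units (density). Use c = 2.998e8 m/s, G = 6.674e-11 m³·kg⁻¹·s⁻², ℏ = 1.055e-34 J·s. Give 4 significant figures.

Planck density: ρ_P = c⁵/(ℏG²) = 5.154e96 kg/m³.
8.05e-14 / 5.154e96 = 1.562e-110

1.562e-110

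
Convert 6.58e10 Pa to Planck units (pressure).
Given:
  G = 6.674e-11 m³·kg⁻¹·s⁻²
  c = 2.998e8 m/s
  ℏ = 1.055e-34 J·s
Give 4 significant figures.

Planck pressure: p_P = c⁷/(ℏG²) = 4.632e113 Pa.
6.58e10 / 4.632e113 = 1.420e-103

1.420e-103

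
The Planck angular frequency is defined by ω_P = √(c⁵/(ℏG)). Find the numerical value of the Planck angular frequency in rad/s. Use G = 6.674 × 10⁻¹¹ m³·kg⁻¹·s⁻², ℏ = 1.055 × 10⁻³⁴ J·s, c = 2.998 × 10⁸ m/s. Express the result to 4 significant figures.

1.855 × 10⁴³ rad/s

ω_P = √(c⁵/(ℏG))
  = √(3.440 × 10⁸⁶)
  = 1.855 × 10⁴³ rad/s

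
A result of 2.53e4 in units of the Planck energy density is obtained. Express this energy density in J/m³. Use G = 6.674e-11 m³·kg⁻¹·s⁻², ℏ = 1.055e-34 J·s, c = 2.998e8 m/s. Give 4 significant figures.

1.172e118 J/m³

One Planck energy density: u_P = c⁷/(ℏG²) = 4.632e113 J/m³.
2.53e4 × 4.632e113 J/m³ = 1.172e118 J/m³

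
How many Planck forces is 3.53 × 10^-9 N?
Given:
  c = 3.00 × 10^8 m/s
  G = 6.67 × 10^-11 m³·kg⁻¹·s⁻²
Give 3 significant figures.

2.91 × 10^-53

Planck force: F_P = c⁴/G = 1.21 × 10^44 N.
3.53 × 10^-9 / 1.21 × 10^44 = 2.91 × 10^-53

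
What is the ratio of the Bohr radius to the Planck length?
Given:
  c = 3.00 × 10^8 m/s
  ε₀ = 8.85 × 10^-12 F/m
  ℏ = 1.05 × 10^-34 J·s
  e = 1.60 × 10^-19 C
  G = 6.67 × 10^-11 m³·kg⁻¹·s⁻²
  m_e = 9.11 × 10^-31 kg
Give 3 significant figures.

3.26 × 10^24

Bohr radius: a₀ = 4πε₀ℏ²/(m_e e²) = 5.26 × 10^-11 m
Planck length: ℓ_P = √(ℏG/c³) = 1.61 × 10^-35 m
ratio = 5.26 × 10^-11 / 1.61 × 10^-35 = 3.26 × 10^24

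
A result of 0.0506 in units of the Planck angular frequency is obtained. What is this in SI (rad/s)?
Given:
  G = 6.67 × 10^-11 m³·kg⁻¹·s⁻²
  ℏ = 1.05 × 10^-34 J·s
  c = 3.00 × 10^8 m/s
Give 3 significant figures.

9.43 × 10^41 rad/s

One Planck angular frequency: ω_P = √(c⁵/(ℏG)) = 1.86 × 10^43 rad/s.
0.0506 × 1.86 × 10^43 rad/s = 9.43 × 10^41 rad/s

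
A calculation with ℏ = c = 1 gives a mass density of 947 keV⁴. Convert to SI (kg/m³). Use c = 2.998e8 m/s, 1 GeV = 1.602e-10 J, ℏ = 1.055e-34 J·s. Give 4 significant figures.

0.2193 kg/m³

Mass density is [E]/(c²[L]³) = [E]⁴/(ℏ³c⁵).
1 GeV⁴ → 1/(ℏ³c⁵) × (1 GeV in J)⁴ = 2.316e20 kg/m³.
Convert the energy scale: 947 keV⁴ = 9.47e-22 GeV⁴.
Result: 9.47e-22 × 2.316e20 = 0.2193 kg/m³.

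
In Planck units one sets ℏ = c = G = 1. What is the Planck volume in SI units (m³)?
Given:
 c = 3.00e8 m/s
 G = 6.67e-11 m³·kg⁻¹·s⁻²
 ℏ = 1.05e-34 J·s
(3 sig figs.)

4.18e-105 m³

V_P = (ℏG/c³)^(3/2)
  = √(1.75e-209)
  = 4.18e-105 m³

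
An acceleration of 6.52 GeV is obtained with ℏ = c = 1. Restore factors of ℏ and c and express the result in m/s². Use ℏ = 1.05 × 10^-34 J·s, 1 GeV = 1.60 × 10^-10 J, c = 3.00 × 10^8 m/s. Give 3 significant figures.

2.98 × 10^33 m/s²

Acceleration is [L]/[T]² = c·[E]/ℏ.
1 GeV → c/ℏ × (1 GeV in J) = 4.57 × 10^32 m/s².
Result: 6.52 × 4.57 × 10^32 = 2.98 × 10^33 m/s².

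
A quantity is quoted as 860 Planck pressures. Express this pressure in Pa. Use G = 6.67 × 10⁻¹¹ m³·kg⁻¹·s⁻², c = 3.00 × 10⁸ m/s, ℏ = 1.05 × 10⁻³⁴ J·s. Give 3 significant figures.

4.03 × 10¹¹⁶ Pa

One Planck pressure: p_P = c⁷/(ℏG²) = 4.68 × 10¹¹³ Pa.
860 × 4.68 × 10¹¹³ Pa = 4.03 × 10¹¹⁶ Pa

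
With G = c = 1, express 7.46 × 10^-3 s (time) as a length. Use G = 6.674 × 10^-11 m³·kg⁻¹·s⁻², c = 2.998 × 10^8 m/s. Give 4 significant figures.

Time → length via c.
7.46 × 10^-3 s × (c) = 2.237 × 10^6 m

2.237 × 10^6 m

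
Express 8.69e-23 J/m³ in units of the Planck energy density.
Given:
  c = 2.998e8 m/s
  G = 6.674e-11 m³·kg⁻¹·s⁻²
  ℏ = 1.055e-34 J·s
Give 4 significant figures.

1.876e-136

Planck energy density: u_P = c⁷/(ℏG²) = 4.632e113 J/m³.
8.69e-23 / 4.632e113 = 1.876e-136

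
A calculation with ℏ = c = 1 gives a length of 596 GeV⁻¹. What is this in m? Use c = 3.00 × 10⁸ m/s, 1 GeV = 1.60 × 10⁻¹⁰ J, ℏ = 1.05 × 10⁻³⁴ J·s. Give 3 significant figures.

1.17 × 10⁻¹³ m

A length is [E]⁻¹ in ℏ=c=1; restore one factor of ℏc.
1 GeV⁻¹ → ℏc × (1 GeV in J)⁻¹ = 1.97 × 10⁻¹⁶ m.
Result: 596 × 1.97 × 10⁻¹⁶ = 1.17 × 10⁻¹³ m.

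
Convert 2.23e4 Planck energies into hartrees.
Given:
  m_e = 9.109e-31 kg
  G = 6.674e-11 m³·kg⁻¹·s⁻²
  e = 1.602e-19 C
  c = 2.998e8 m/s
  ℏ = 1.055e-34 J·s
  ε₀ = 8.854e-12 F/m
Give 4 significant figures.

1.002e31

Planck energy: E_P = √(ℏc⁵/G) = 1.957e9 J
hartree: E_h = m_e e⁴/(4πε₀ℏ)² = 4.354e-18 J
2.23e4 × 1.957e9 / 4.354e-18 = 1.002e31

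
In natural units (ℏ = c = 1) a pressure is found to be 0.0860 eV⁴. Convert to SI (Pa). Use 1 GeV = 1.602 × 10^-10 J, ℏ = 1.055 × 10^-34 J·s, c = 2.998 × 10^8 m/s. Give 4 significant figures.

Pressure is [E]/[L]³ = [E]⁴/(ℏc)³.
1 GeV⁴ → 1/(ℏc)³ × (1 GeV in J)⁴ = 2.082 × 10^37 Pa.
Convert the energy scale: 0.0860 eV⁴ = 8.60 × 10^-38 GeV⁴.
Result: 8.60 × 10^-38 × 2.082 × 10^37 = 1.790 Pa.

1.790 Pa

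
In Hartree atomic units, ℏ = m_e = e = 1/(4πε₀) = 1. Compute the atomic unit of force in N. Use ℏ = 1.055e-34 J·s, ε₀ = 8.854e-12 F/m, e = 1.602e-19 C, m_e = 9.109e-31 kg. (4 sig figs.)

The unique combination of the constants set to 1 with dimensions of force is F_au = E_h/a₀ = m_e²e⁶/((4πε₀)³ℏ⁴).
E_h = 4.354e-18 J
a₀ = 5.297e-11 m
E_h/a₀ = 8.220e-8 N

8.220e-8 N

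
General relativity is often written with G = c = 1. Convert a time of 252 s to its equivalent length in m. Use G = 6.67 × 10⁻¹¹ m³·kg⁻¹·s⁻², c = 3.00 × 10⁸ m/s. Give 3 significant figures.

Time → length via c.
252 s × (c) = 7.56 × 10¹⁰ m

7.56 × 10¹⁰ m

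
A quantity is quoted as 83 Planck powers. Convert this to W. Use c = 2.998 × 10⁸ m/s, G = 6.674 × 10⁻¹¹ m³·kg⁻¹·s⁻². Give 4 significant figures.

3.012 × 10⁵⁴ W

One Planck power: P_P = c⁵/G = 3.629 × 10⁵² W.
83 × 3.629 × 10⁵² W = 3.012 × 10⁵⁴ W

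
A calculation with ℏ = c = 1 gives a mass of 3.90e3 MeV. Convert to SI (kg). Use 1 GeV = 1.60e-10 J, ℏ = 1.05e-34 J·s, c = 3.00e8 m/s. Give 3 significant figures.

Mass is [E]/c²; divide by c².
1 GeV → 1/c² × (1 GeV in J) = 1.78e-27 kg.
Convert the energy scale: 3.90e3 MeV = 3.90 GeV.
Result: 3.90 × 1.78e-27 = 6.93e-27 kg.

6.93e-27 kg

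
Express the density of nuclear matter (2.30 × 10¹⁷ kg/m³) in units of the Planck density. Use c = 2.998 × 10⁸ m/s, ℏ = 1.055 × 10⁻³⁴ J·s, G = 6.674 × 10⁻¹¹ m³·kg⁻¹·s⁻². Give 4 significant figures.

Planck density: ρ_P = c⁵/(ℏG²) = 5.154 × 10⁹⁶ kg/m³.
2.30 × 10¹⁷ / 5.154 × 10⁹⁶ = 4.463 × 10⁻⁸⁰

4.463 × 10⁻⁸⁰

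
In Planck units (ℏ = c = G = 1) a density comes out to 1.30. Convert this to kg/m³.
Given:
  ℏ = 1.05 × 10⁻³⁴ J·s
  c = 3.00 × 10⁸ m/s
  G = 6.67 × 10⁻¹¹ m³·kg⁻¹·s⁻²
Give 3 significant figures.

One Planck density: ρ_P = c⁵/(ℏG²) = 5.20 × 10⁹⁶ kg/m³.
1.30 × 5.20 × 10⁹⁶ kg/m³ = 6.76 × 10⁹⁶ kg/m³

6.76 × 10⁹⁶ kg/m³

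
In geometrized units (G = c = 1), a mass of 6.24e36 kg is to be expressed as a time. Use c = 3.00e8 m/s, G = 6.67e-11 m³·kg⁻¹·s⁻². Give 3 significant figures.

Mass → time via G/c³.
6.24e36 kg × (G/c³) = 15.4 s

15.4 s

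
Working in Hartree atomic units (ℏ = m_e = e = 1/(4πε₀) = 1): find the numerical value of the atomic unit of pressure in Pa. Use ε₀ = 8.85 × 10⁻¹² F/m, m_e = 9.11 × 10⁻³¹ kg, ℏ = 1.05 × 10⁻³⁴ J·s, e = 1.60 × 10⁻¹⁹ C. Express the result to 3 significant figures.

The unique combination of the constants set to 1 with dimensions of pressure is P_au = E_h/a₀³ = m_e⁴e¹⁰/((4πε₀)⁵ℏ⁸).
E_h = 4.38 × 10⁻¹⁸ J
a₀ = 5.26 × 10⁻¹¹ m
E_h/a₀³ = 3.01 × 10¹³ Pa

3.01 × 10¹³ Pa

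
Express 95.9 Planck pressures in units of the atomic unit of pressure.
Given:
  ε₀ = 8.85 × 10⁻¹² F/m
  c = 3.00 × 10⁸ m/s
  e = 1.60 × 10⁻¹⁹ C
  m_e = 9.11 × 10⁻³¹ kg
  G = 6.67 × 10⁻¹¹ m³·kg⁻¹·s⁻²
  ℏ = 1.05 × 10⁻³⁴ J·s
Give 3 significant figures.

1.49 × 10¹⁰²

Planck pressure: p_P = c⁷/(ℏG²) = 4.68 × 10¹¹³ Pa
atomic unit of pressure: P_au = E_h/a₀³ = m_e⁴e¹⁰/((4πε₀)⁵ℏ⁸) = 3.01 × 10¹³ Pa
95.9 × 4.68 × 10¹¹³ / 3.01 × 10¹³ = 1.49 × 10¹⁰²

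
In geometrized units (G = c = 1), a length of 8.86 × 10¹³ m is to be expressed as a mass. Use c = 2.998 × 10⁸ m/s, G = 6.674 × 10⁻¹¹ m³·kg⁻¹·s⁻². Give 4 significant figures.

1.193 × 10⁴¹ kg

Length → mass via c²/G.
8.86 × 10¹³ m × (c²/G) = 1.193 × 10⁴¹ kg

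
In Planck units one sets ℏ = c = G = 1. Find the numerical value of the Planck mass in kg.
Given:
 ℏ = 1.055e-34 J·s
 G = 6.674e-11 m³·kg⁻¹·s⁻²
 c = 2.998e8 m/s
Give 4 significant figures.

2.177e-8 kg

m_P = √(ℏc/G)
  = √(4.739e-16)
  = 2.177e-8 kg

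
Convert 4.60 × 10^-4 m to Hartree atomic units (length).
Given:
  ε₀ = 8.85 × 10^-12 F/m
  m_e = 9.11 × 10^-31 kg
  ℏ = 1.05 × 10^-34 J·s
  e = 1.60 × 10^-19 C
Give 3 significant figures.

Bohr radius: a₀ = 4πε₀ℏ²/(m_e e²) = 5.26 × 10^-11 m.
4.60 × 10^-4 / 5.26 × 10^-11 = 8.75 × 10^6

8.75 × 10^6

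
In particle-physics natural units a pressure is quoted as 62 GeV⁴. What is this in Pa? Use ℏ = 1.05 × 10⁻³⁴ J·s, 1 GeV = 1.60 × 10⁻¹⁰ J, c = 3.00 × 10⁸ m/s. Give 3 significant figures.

1.30 × 10³⁹ Pa

Pressure is [E]/[L]³ = [E]⁴/(ℏc)³.
1 GeV⁴ → 1/(ℏc)³ × (1 GeV in J)⁴ = 2.10 × 10³⁷ Pa.
Result: 62 × 2.10 × 10³⁷ = 1.30 × 10³⁹ Pa.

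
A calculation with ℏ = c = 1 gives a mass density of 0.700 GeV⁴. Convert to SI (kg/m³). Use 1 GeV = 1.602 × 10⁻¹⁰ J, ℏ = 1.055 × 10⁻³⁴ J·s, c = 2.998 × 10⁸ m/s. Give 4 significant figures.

Mass density is [E]/(c²[L]³) = [E]⁴/(ℏ³c⁵).
1 GeV⁴ → 1/(ℏ³c⁵) × (1 GeV in J)⁴ = 2.316 × 10²⁰ kg/m³.
Result: 0.700 × 2.316 × 10²⁰ = 1.621 × 10²⁰ kg/m³.

1.621 × 10²⁰ kg/m³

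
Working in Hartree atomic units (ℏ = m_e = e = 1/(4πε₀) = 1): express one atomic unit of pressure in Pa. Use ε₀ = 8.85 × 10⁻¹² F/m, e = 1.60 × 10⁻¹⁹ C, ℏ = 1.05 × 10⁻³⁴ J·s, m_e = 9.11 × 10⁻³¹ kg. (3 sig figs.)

3.01 × 10¹³ Pa

Dimensional analysis gives P_au = E_h/a₀³ = m_e⁴e¹⁰/((4πε₀)⁵ℏ⁸).
E_h = 4.38 × 10⁻¹⁸ J
a₀ = 5.26 × 10⁻¹¹ m
E_h/a₀³ = 3.01 × 10¹³ Pa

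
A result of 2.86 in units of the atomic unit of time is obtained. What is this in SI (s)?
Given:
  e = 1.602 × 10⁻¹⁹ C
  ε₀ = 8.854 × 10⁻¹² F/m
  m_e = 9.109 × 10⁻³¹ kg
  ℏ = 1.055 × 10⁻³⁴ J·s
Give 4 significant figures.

One atomic unit of time: τ_au = (4πε₀)²ℏ³/(m_e e⁴) = 2.423 × 10⁻¹⁷ s.
2.86 × 2.423 × 10⁻¹⁷ s = 6.929 × 10⁻¹⁷ s

6.929 × 10⁻¹⁷ s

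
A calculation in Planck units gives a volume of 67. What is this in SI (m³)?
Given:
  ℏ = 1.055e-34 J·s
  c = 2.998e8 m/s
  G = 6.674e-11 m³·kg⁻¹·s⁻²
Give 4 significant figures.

2.830e-103 m³

One Planck volume: V_P = (ℏG/c³)^(3/2) = 4.224e-105 m³.
67 × 4.224e-105 m³ = 2.830e-103 m³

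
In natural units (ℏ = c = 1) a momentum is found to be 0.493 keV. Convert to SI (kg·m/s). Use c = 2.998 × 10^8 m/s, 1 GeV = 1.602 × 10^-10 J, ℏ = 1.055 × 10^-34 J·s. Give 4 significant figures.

Momentum is [E]/c; divide by c.
1 GeV → 1/c × (1 GeV in J) = 5.344 × 10^-19 kg·m/s.
Convert the energy scale: 0.493 keV = 4.93 × 10^-7 GeV.
Result: 4.93 × 10^-7 × 5.344 × 10^-19 = 2.634 × 10^-25 kg·m/s.

2.634 × 10^-25 kg·m/s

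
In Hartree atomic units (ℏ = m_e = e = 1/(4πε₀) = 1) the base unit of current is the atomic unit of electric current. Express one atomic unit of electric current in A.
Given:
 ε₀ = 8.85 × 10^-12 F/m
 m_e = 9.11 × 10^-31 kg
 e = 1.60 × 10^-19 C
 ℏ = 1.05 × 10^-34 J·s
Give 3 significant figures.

6.67 × 10^-3 A

I_au = e E_h/ℏ = m_e e⁵/((4πε₀)²ℏ³)
E_h = 4.38 × 10^-18 J
e·E_h/ℏ = 6.67 × 10^-3 A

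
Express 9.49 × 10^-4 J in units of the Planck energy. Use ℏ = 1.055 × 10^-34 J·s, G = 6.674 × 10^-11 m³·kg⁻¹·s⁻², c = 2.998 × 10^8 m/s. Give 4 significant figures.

4.850 × 10^-13

Planck energy: E_P = √(ℏc⁵/G) = 1.957 × 10^9 J.
9.49 × 10^-4 / 1.957 × 10^9 = 4.850 × 10^-13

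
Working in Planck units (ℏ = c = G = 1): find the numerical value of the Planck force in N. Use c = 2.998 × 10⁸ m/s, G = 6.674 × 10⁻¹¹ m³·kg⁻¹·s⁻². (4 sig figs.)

Dimensional analysis gives F_P = c⁴/G.
  = 8.078 × 10³³ / 6.674 × 10⁻¹¹
  = 1.210 × 10⁴⁴ N

1.210 × 10⁴⁴ N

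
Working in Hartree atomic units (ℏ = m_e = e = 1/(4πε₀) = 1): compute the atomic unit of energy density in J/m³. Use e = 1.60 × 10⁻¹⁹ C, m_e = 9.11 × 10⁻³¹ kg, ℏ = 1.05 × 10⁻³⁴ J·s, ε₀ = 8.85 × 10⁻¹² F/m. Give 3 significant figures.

3.01 × 10¹³ J/m³

From ℏ = m_e = e = 1/(4πε₀) = 1 the energy density scale is u_au = E_h/a₀³ = m_e⁴e¹⁰/((4πε₀)⁵ℏ⁸).
E_h = 4.38 × 10⁻¹⁸ J
a₀ = 5.26 × 10⁻¹¹ m
E_h/a₀³ = 3.01 × 10¹³ J/m³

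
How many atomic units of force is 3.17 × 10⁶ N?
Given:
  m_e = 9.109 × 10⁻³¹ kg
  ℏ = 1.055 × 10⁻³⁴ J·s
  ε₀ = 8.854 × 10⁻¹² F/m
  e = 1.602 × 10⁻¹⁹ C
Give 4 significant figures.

3.857 × 10¹³

atomic unit of force: F_au = E_h/a₀ = m_e²e⁶/((4πε₀)³ℏ⁴) = 8.220 × 10⁻⁸ N.
3.17 × 10⁶ / 8.220 × 10⁻⁸ = 3.857 × 10¹³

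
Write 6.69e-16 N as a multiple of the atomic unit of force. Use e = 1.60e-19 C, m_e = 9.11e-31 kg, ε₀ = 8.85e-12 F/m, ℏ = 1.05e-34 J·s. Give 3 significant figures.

8.03e-9

atomic unit of force: F_au = E_h/a₀ = m_e²e⁶/((4πε₀)³ℏ⁴) = 8.33e-8 N.
6.69e-16 / 8.33e-8 = 8.03e-9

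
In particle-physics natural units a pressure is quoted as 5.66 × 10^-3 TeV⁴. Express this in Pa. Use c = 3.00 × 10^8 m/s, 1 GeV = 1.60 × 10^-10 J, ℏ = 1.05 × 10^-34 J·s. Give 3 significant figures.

1.19 × 10^47 Pa

Pressure is [E]/[L]³ = [E]⁴/(ℏc)³.
1 GeV⁴ → 1/(ℏc)³ × (1 GeV in J)⁴ = 2.10 × 10^37 Pa.
Convert the energy scale: 5.66 × 10^-3 TeV⁴ = 5.66 × 10^9 GeV⁴.
Result: 5.66 × 10^9 × 2.10 × 10^37 = 1.19 × 10^47 Pa.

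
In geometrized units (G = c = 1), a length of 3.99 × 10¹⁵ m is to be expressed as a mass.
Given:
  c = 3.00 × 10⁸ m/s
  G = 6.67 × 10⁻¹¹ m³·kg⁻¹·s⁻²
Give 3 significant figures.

Length → mass via c²/G.
3.99 × 10¹⁵ m × (c²/G) = 5.38 × 10⁴² kg

5.38 × 10⁴² kg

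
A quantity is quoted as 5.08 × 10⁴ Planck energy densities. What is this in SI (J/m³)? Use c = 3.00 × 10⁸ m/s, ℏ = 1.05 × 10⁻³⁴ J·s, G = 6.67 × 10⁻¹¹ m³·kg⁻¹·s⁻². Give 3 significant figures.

One Planck energy density: u_P = c⁷/(ℏG²) = 4.68 × 10¹¹³ J/m³.
5.08 × 10⁴ × 4.68 × 10¹¹³ J/m³ = 2.38 × 10¹¹⁸ J/m³

2.38 × 10¹¹⁸ J/m³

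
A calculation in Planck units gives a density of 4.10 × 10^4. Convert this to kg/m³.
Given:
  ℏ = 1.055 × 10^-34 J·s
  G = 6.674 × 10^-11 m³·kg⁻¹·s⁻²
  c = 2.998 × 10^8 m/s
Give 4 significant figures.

One Planck density: ρ_P = c⁵/(ℏG²) = 5.154 × 10^96 kg/m³.
4.10 × 10^4 × 5.154 × 10^96 kg/m³ = 2.113 × 10^101 kg/m³

2.113 × 10^101 kg/m³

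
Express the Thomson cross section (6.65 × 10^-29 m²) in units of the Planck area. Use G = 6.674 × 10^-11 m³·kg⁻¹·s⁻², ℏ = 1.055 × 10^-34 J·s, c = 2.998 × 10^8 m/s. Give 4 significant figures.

Planck area: A_P = ℏG/c³ = 2.613 × 10^-70 m².
6.65 × 10^-29 / 2.613 × 10^-70 = 2.545 × 10^41

2.545 × 10^41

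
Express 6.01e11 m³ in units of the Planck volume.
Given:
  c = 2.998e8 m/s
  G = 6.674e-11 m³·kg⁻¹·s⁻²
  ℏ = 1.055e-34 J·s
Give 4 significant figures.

Planck volume: V_P = (ℏG/c³)^(3/2) = 4.224e-105 m³.
6.01e11 / 4.224e-105 = 1.423e116

1.423e116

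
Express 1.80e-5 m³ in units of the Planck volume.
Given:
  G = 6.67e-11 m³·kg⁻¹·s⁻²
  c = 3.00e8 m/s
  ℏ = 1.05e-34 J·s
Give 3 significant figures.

4.31e99

Planck volume: V_P = (ℏG/c³)^(3/2) = 4.18e-105 m³.
1.80e-5 / 4.18e-105 = 4.31e99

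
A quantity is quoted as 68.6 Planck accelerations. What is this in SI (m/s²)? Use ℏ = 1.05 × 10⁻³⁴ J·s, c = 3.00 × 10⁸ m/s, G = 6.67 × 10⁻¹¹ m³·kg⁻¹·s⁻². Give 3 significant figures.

3.83 × 10⁵³ m/s²

One Planck acceleration: a_P = √(c⁷/(ℏG)) = 5.59 × 10⁵¹ m/s².
68.6 × 5.59 × 10⁵¹ m/s² = 3.83 × 10⁵³ m/s²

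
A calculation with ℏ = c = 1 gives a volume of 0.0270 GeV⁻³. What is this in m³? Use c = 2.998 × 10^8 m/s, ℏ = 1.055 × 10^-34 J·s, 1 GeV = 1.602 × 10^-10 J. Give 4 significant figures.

2.078 × 10^-49 m³

Volume is [L]³ = [E]⁻³·(ℏc)³.
1 GeV⁻³ → (ℏc)³ × (1 GeV in J)⁻³ = 7.696 × 10^-48 m³.
Result: 0.0270 × 7.696 × 10^-48 = 2.078 × 10^-49 m³.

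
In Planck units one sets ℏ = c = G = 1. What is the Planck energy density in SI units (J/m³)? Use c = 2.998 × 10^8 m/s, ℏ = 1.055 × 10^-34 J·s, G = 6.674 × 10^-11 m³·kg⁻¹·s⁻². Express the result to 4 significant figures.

4.632 × 10^113 J/m³

u_P = c⁷/(ℏG²)
  = 2.177 × 10^59 / 4.699 × 10^-55
  = 4.632 × 10^113 J/m³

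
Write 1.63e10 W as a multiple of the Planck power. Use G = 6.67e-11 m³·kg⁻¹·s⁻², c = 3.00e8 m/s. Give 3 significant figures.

4.47e-43

Planck power: P_P = c⁵/G = 3.64e52 W.
1.63e10 / 3.64e52 = 4.47e-43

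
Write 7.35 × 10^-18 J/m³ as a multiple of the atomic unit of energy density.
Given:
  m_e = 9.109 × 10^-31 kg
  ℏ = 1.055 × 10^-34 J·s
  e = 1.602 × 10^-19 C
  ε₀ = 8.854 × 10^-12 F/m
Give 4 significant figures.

2.509 × 10^-31

atomic unit of energy density: u_au = E_h/a₀³ = m_e⁴e¹⁰/((4πε₀)⁵ℏ⁸) = 2.929 × 10^13 J/m³.
7.35 × 10^-18 / 2.929 × 10^13 = 2.509 × 10^-31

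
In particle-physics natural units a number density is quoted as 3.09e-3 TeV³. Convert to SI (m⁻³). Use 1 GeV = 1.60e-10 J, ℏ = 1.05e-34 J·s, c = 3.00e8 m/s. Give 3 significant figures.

Number density is [L]⁻³ = [E]³/(ℏc)³.
1 GeV³ → 1/(ℏc)³ × (1 GeV in J)³ = 1.31e47 m⁻³.
Convert the energy scale: 3.09e-3 TeV³ = 3.09e6 GeV³.
Result: 3.09e6 × 1.31e47 = 4.05e53 m⁻³.

4.05e53 m⁻³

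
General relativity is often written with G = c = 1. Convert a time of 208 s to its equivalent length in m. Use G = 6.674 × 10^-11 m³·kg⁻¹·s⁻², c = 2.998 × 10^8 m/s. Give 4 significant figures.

6.236 × 10^10 m

Time → length via c.
208 s × (c) = 6.236 × 10^10 m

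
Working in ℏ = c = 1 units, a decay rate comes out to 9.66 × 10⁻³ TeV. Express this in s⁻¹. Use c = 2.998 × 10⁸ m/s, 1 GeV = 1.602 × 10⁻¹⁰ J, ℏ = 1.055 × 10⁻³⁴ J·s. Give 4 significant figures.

A rate is [E]/ℏ; divide by ℏ.
1 GeV → 1/ℏ × (1 GeV in J) = 1.518 × 10²⁴ s⁻¹.
Convert the energy scale: 9.66 × 10⁻³ TeV = 9.66 GeV.
Result: 9.66 × 1.518 × 10²⁴ = 1.467 × 10²⁵ s⁻¹.

1.467 × 10²⁵ s⁻¹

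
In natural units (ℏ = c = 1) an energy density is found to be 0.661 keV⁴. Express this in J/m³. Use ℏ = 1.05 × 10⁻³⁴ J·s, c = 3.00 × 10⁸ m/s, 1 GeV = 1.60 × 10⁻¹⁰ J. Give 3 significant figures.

1.39 × 10¹³ J/m³

[E]/[L]³ = [E]⁴/(ℏc)³; restore (ℏc)⁻³.
1 GeV⁴ → 1/(ℏc)³ × (1 GeV in J)⁴ = 2.10 × 10³⁷ J/m³.
Convert the energy scale: 0.661 keV⁴ = 6.61 × 10⁻²⁵ GeV⁴.
Result: 6.61 × 10⁻²⁵ × 2.10 × 10³⁷ = 1.39 × 10¹³ J/m³.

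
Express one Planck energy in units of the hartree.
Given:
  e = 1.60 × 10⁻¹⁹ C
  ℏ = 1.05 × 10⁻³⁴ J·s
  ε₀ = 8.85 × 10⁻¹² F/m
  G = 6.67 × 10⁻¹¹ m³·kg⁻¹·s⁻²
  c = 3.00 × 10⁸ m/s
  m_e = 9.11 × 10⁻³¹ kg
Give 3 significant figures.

Planck energy: E_P = √(ℏc⁵/G) = 1.96 × 10⁹ J
hartree: E_h = m_e e⁴/(4πε₀ℏ)² = 4.38 × 10⁻¹⁸ J
ratio = 1.96 × 10⁹ / 4.38 × 10⁻¹⁸ = 4.47 × 10²⁶

4.47 × 10²⁶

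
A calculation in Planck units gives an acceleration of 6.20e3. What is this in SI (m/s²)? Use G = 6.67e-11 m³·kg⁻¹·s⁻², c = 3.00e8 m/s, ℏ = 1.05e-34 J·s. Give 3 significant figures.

One Planck acceleration: a_P = √(c⁷/(ℏG)) = 5.59e51 m/s².
6.20e3 × 5.59e51 m/s² = 3.46e55 m/s²

3.46e55 m/s²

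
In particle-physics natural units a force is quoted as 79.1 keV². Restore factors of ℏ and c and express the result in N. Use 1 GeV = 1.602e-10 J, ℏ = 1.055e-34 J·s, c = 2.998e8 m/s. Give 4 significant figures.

Force is [E]/[L] = [E]²/(ℏc); restore (ℏc)⁻¹.
1 GeV² → 1/(ℏc) × (1 GeV in J)² = 8.114e5 N.
Convert the energy scale: 79.1 keV² = 7.91e-11 GeV².
Result: 7.91e-11 × 8.114e5 = 6.418e-5 N.

6.418e-5 N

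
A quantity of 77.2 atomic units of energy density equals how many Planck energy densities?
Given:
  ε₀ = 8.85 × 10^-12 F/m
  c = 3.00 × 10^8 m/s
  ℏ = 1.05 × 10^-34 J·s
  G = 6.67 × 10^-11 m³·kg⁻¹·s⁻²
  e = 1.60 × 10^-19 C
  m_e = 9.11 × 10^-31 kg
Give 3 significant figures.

4.97 × 10^-99

atomic unit of energy density: u_au = E_h/a₀³ = m_e⁴e¹⁰/((4πε₀)⁵ℏ⁸) = 3.01 × 10^13 J/m³
Planck energy density: u_P = c⁷/(ℏG²) = 4.68 × 10^113 J/m³
77.2 × 3.01 × 10^13 / 4.68 × 10^113 = 4.97 × 10^-99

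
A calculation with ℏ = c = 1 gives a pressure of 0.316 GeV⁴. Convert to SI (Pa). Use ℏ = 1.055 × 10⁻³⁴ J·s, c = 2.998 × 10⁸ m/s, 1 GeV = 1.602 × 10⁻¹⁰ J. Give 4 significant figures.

Pressure is [E]/[L]³ = [E]⁴/(ℏc)³.
1 GeV⁴ → 1/(ℏc)³ × (1 GeV in J)⁴ = 2.082 × 10³⁷ Pa.
Result: 0.316 × 2.082 × 10³⁷ = 6.578 × 10³⁶ Pa.

6.578 × 10³⁶ Pa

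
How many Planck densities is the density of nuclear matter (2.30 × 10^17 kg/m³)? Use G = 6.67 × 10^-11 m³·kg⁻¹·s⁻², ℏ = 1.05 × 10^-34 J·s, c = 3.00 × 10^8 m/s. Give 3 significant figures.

4.42 × 10^-80

Planck density: ρ_P = c⁵/(ℏG²) = 5.20 × 10^96 kg/m³.
2.30 × 10^17 / 5.20 × 10^96 = 4.42 × 10^-80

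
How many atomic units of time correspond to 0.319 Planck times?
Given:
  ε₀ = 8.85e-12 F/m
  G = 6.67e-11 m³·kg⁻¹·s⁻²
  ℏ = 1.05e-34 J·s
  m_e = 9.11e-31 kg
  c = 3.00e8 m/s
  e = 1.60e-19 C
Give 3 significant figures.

7.14e-28

Planck time: t_P = √(ℏG/c⁵) = 5.37e-44 s
atomic unit of time: τ_au = (4πε₀)²ℏ³/(m_e e⁴) = 2.40e-17 s
0.319 × 5.37e-44 / 2.40e-17 = 7.14e-28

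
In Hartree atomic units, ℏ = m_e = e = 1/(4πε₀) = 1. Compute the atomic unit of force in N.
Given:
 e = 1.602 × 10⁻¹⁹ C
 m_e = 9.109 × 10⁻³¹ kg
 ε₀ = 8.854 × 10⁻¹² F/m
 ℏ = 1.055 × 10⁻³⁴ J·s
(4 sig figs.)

From ℏ = m_e = e = 1/(4πε₀) = 1 the force scale is F_au = E_h/a₀ = m_e²e⁶/((4πε₀)³ℏ⁴).
E_h = 4.354 × 10⁻¹⁸ J
a₀ = 5.297 × 10⁻¹¹ m
E_h/a₀ = 8.220 × 10⁻⁸ N

8.220 × 10⁻⁸ N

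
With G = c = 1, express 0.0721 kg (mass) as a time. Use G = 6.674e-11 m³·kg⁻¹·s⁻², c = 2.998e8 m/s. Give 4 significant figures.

Mass → time via G/c³.
0.0721 kg × (G/c³) = 1.786e-37 s

1.786e-37 s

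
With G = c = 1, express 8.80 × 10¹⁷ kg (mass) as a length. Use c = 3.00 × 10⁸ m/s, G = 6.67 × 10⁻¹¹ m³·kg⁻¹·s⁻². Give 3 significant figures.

6.52 × 10⁻¹⁰ m

In G = c = 1 units mass has dimensions of length; the conversion factor is G/c².
8.80 × 10¹⁷ kg × (G/c²) = 6.52 × 10⁻¹⁰ m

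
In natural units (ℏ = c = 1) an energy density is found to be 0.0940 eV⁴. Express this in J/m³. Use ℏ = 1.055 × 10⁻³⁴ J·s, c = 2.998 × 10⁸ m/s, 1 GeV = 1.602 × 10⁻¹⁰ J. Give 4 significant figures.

1.957 J/m³

[E]/[L]³ = [E]⁴/(ℏc)³; restore (ℏc)⁻³.
1 GeV⁴ → 1/(ℏc)³ × (1 GeV in J)⁴ = 2.082 × 10³⁷ J/m³.
Convert the energy scale: 0.0940 eV⁴ = 9.40 × 10⁻³⁸ GeV⁴.
Result: 9.40 × 10⁻³⁸ × 2.082 × 10³⁷ = 1.957 J/m³.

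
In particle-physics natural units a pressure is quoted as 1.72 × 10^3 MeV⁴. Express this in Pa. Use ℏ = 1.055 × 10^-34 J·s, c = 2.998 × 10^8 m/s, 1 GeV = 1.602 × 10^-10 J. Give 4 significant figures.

Pressure is [E]/[L]³ = [E]⁴/(ℏc)³.
1 GeV⁴ → 1/(ℏc)³ × (1 GeV in J)⁴ = 2.082 × 10^37 Pa.
Convert the energy scale: 1.72 × 10^3 MeV⁴ = 1.72 × 10^-9 GeV⁴.
Result: 1.72 × 10^-9 × 2.082 × 10^37 = 3.580 × 10^28 Pa.

3.580 × 10^28 Pa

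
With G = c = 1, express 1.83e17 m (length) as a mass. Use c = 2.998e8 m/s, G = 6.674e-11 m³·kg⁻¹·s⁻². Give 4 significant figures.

Length → mass via c²/G.
1.83e17 m × (c²/G) = 2.464e44 kg

2.464e44 kg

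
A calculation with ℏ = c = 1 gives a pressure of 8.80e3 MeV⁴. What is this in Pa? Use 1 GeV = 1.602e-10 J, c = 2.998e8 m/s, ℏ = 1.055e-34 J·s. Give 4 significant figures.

1.832e29 Pa

Pressure is [E]/[L]³ = [E]⁴/(ℏc)³.
1 GeV⁴ → 1/(ℏc)³ × (1 GeV in J)⁴ = 2.082e37 Pa.
Convert the energy scale: 8.80e3 MeV⁴ = 8.80e-9 GeV⁴.
Result: 8.80e-9 × 2.082e37 = 1.832e29 Pa.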